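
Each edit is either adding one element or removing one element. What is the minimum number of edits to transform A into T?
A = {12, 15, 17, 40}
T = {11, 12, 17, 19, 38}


Set A = {12, 15, 17, 40}
Set T = {11, 12, 17, 19, 38}
Elements to remove from A (in A, not in T): {15, 40} → 2 removals
Elements to add to A (in T, not in A): {11, 19, 38} → 3 additions
Total edits = 2 + 3 = 5

5


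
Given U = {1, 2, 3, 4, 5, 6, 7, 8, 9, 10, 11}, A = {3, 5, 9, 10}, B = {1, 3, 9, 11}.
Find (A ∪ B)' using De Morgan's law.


U = {1, 2, 3, 4, 5, 6, 7, 8, 9, 10, 11}
A = {3, 5, 9, 10}, B = {1, 3, 9, 11}
A ∪ B = {1, 3, 5, 9, 10, 11}
(A ∪ B)' = U \ (A ∪ B) = {2, 4, 6, 7, 8}
Verification via A' ∩ B': A' = {1, 2, 4, 6, 7, 8, 11}, B' = {2, 4, 5, 6, 7, 8, 10}
A' ∩ B' = {2, 4, 6, 7, 8} ✓

{2, 4, 6, 7, 8}


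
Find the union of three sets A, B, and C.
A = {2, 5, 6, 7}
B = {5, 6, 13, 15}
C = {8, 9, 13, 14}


Set A = {2, 5, 6, 7}
Set B = {5, 6, 13, 15}
Set C = {8, 9, 13, 14}
First, A ∪ B = {2, 5, 6, 7, 13, 15}
Then, (A ∪ B) ∪ C = {2, 5, 6, 7, 8, 9, 13, 14, 15}

{2, 5, 6, 7, 8, 9, 13, 14, 15}


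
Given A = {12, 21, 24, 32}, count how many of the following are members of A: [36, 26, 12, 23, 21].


Set A = {12, 21, 24, 32}
Candidates: [36, 26, 12, 23, 21]
Check each candidate:
36 ∉ A, 26 ∉ A, 12 ∈ A, 23 ∉ A, 21 ∈ A
Count of candidates in A: 2

2


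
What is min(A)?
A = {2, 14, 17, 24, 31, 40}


Set A = {2, 14, 17, 24, 31, 40}
Elements in ascending order: 2, 14, 17, 24, 31, 40
The smallest element is 2.

2


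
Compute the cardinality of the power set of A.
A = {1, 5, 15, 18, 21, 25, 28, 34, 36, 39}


Set A = {1, 5, 15, 18, 21, 25, 28, 34, 36, 39}
|A| = 10
The power set P(A) contains all subsets of A.
|P(A)| = 2^|A| = 2^10 = 1024

1024


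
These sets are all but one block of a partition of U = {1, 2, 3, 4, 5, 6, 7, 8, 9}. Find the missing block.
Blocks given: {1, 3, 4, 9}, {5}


U = {1, 2, 3, 4, 5, 6, 7, 8, 9}
Shown blocks: {1, 3, 4, 9}, {5}
A partition's blocks are pairwise disjoint and cover U, so the missing block = U \ (union of shown blocks).
Union of shown blocks: {1, 3, 4, 5, 9}
Missing block = U \ (union) = {2, 6, 7, 8}

{2, 6, 7, 8}


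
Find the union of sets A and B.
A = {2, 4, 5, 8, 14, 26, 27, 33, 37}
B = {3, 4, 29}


Set A = {2, 4, 5, 8, 14, 26, 27, 33, 37}
Set B = {3, 4, 29}
A ∪ B includes all elements in either set.
Elements from A: {2, 4, 5, 8, 14, 26, 27, 33, 37}
Elements from B not already included: {3, 29}
A ∪ B = {2, 3, 4, 5, 8, 14, 26, 27, 29, 33, 37}

{2, 3, 4, 5, 8, 14, 26, 27, 29, 33, 37}


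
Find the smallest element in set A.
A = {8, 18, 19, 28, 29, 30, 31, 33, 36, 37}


Set A = {8, 18, 19, 28, 29, 30, 31, 33, 36, 37}
Elements in ascending order: 8, 18, 19, 28, 29, 30, 31, 33, 36, 37
The smallest element is 8.

8


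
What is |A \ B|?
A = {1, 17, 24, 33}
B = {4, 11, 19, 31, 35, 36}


Set A = {1, 17, 24, 33}
Set B = {4, 11, 19, 31, 35, 36}
A \ B = {1, 17, 24, 33}
|A \ B| = 4

4


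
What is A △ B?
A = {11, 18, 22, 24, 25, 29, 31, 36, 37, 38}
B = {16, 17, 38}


Set A = {11, 18, 22, 24, 25, 29, 31, 36, 37, 38}
Set B = {16, 17, 38}
A △ B = (A \ B) ∪ (B \ A)
Elements in A but not B: {11, 18, 22, 24, 25, 29, 31, 36, 37}
Elements in B but not A: {16, 17}
A △ B = {11, 16, 17, 18, 22, 24, 25, 29, 31, 36, 37}

{11, 16, 17, 18, 22, 24, 25, 29, 31, 36, 37}


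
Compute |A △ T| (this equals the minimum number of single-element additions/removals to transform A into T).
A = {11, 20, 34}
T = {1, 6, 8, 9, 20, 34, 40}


Set A = {11, 20, 34}
Set T = {1, 6, 8, 9, 20, 34, 40}
Elements to remove from A (in A, not in T): {11} → 1 removals
Elements to add to A (in T, not in A): {1, 6, 8, 9, 40} → 5 additions
Total edits = 1 + 5 = 6

6


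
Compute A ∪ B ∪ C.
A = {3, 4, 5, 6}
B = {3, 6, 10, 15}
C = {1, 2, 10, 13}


Set A = {3, 4, 5, 6}
Set B = {3, 6, 10, 15}
Set C = {1, 2, 10, 13}
First, A ∪ B = {3, 4, 5, 6, 10, 15}
Then, (A ∪ B) ∪ C = {1, 2, 3, 4, 5, 6, 10, 13, 15}

{1, 2, 3, 4, 5, 6, 10, 13, 15}


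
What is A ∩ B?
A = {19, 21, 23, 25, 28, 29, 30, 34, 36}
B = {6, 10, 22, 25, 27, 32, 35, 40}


Set A = {19, 21, 23, 25, 28, 29, 30, 34, 36}
Set B = {6, 10, 22, 25, 27, 32, 35, 40}
A ∩ B includes only elements in both sets.
Check each element of A against B:
19 ✗, 21 ✗, 23 ✗, 25 ✓, 28 ✗, 29 ✗, 30 ✗, 34 ✗, 36 ✗
A ∩ B = {25}

{25}


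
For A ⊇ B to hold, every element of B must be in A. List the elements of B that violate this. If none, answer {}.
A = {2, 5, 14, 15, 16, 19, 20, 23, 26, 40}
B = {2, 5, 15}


Set A = {2, 5, 14, 15, 16, 19, 20, 23, 26, 40}
Set B = {2, 5, 15}
Check each element of B against A:
2 ∈ A, 5 ∈ A, 15 ∈ A
Elements of B not in A: {}

{}


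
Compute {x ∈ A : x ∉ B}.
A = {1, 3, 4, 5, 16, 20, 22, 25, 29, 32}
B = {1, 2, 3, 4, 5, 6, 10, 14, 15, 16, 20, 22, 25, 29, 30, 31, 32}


Set A = {1, 3, 4, 5, 16, 20, 22, 25, 29, 32}
Set B = {1, 2, 3, 4, 5, 6, 10, 14, 15, 16, 20, 22, 25, 29, 30, 31, 32}
Check each element of A against B:
1 ∈ B, 3 ∈ B, 4 ∈ B, 5 ∈ B, 16 ∈ B, 20 ∈ B, 22 ∈ B, 25 ∈ B, 29 ∈ B, 32 ∈ B
Elements of A not in B: {}

{}


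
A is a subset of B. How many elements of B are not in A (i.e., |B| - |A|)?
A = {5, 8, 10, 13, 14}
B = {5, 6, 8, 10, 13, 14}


Set A = {5, 8, 10, 13, 14}, |A| = 5
Set B = {5, 6, 8, 10, 13, 14}, |B| = 6
Since A ⊆ B: B \ A = {6}
|B| - |A| = 6 - 5 = 1

1


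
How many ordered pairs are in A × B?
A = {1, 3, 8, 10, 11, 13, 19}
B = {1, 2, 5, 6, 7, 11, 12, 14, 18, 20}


Set A = {1, 3, 8, 10, 11, 13, 19} has 7 elements.
Set B = {1, 2, 5, 6, 7, 11, 12, 14, 18, 20} has 10 elements.
|A × B| = |A| × |B| = 7 × 10 = 70

70


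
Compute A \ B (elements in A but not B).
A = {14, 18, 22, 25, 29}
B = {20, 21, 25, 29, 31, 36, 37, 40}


Set A = {14, 18, 22, 25, 29}
Set B = {20, 21, 25, 29, 31, 36, 37, 40}
A \ B includes elements in A that are not in B.
Check each element of A:
14 (not in B, keep), 18 (not in B, keep), 22 (not in B, keep), 25 (in B, remove), 29 (in B, remove)
A \ B = {14, 18, 22}

{14, 18, 22}


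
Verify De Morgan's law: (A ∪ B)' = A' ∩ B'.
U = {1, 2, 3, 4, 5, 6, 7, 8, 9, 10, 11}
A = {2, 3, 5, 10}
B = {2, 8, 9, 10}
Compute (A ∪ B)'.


U = {1, 2, 3, 4, 5, 6, 7, 8, 9, 10, 11}
A = {2, 3, 5, 10}, B = {2, 8, 9, 10}
A ∪ B = {2, 3, 5, 8, 9, 10}
(A ∪ B)' = U \ (A ∪ B) = {1, 4, 6, 7, 11}
Verification via A' ∩ B': A' = {1, 4, 6, 7, 8, 9, 11}, B' = {1, 3, 4, 5, 6, 7, 11}
A' ∩ B' = {1, 4, 6, 7, 11} ✓

{1, 4, 6, 7, 11}


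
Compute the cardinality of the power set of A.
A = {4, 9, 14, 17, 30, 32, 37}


Set A = {4, 9, 14, 17, 30, 32, 37}
|A| = 7
The power set P(A) contains all subsets of A.
|P(A)| = 2^|A| = 2^7 = 128

128


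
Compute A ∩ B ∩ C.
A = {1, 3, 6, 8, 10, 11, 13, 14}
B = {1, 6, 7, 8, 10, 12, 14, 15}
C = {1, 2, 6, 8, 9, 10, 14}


Set A = {1, 3, 6, 8, 10, 11, 13, 14}
Set B = {1, 6, 7, 8, 10, 12, 14, 15}
Set C = {1, 2, 6, 8, 9, 10, 14}
First, A ∩ B = {1, 6, 8, 10, 14}
Then, (A ∩ B) ∩ C = {1, 6, 8, 10, 14}

{1, 6, 8, 10, 14}


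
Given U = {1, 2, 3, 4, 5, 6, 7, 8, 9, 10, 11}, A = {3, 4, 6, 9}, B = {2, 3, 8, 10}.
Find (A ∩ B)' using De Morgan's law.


U = {1, 2, 3, 4, 5, 6, 7, 8, 9, 10, 11}
A = {3, 4, 6, 9}, B = {2, 3, 8, 10}
A ∩ B = {3}
(A ∩ B)' = U \ (A ∩ B) = {1, 2, 4, 5, 6, 7, 8, 9, 10, 11}
Verification via A' ∪ B': A' = {1, 2, 5, 7, 8, 10, 11}, B' = {1, 4, 5, 6, 7, 9, 11}
A' ∪ B' = {1, 2, 4, 5, 6, 7, 8, 9, 10, 11} ✓

{1, 2, 4, 5, 6, 7, 8, 9, 10, 11}


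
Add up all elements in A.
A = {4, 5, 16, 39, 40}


Set A = {4, 5, 16, 39, 40}
Sum = 4 + 5 + 16 + 39 + 40 = 104

104


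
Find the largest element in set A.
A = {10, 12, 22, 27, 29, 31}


Set A = {10, 12, 22, 27, 29, 31}
Elements in ascending order: 10, 12, 22, 27, 29, 31
The largest element is 31.

31


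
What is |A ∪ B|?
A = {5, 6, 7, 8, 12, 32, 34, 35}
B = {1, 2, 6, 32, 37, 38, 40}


Set A = {5, 6, 7, 8, 12, 32, 34, 35}, |A| = 8
Set B = {1, 2, 6, 32, 37, 38, 40}, |B| = 7
A ∩ B = {6, 32}, |A ∩ B| = 2
|A ∪ B| = |A| + |B| - |A ∩ B| = 8 + 7 - 2 = 13

13


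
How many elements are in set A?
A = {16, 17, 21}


Set A = {16, 17, 21}
Listing elements: 16, 17, 21
Counting: 3 elements
|A| = 3

3


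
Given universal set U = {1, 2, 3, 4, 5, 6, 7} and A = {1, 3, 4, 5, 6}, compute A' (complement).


Universal set U = {1, 2, 3, 4, 5, 6, 7}
Set A = {1, 3, 4, 5, 6}
A' = U \ A = elements in U but not in A
Checking each element of U:
1 (in A, exclude), 2 (not in A, include), 3 (in A, exclude), 4 (in A, exclude), 5 (in A, exclude), 6 (in A, exclude), 7 (not in A, include)
A' = {2, 7}

{2, 7}


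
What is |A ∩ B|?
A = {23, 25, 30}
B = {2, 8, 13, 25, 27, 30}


Set A = {23, 25, 30}
Set B = {2, 8, 13, 25, 27, 30}
A ∩ B = {25, 30}
|A ∩ B| = 2

2


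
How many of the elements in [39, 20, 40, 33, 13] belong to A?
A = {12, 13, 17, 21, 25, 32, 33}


Set A = {12, 13, 17, 21, 25, 32, 33}
Candidates: [39, 20, 40, 33, 13]
Check each candidate:
39 ∉ A, 20 ∉ A, 40 ∉ A, 33 ∈ A, 13 ∈ A
Count of candidates in A: 2

2


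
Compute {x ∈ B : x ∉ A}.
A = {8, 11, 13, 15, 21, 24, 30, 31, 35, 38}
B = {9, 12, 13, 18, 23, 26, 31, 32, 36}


Set A = {8, 11, 13, 15, 21, 24, 30, 31, 35, 38}
Set B = {9, 12, 13, 18, 23, 26, 31, 32, 36}
Check each element of B against A:
9 ∉ A (include), 12 ∉ A (include), 13 ∈ A, 18 ∉ A (include), 23 ∉ A (include), 26 ∉ A (include), 31 ∈ A, 32 ∉ A (include), 36 ∉ A (include)
Elements of B not in A: {9, 12, 18, 23, 26, 32, 36}

{9, 12, 18, 23, 26, 32, 36}


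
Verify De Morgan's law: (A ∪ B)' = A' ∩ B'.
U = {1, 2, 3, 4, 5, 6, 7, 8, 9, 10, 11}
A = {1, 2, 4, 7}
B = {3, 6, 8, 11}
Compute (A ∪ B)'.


U = {1, 2, 3, 4, 5, 6, 7, 8, 9, 10, 11}
A = {1, 2, 4, 7}, B = {3, 6, 8, 11}
A ∪ B = {1, 2, 3, 4, 6, 7, 8, 11}
(A ∪ B)' = U \ (A ∪ B) = {5, 9, 10}
Verification via A' ∩ B': A' = {3, 5, 6, 8, 9, 10, 11}, B' = {1, 2, 4, 5, 7, 9, 10}
A' ∩ B' = {5, 9, 10} ✓

{5, 9, 10}


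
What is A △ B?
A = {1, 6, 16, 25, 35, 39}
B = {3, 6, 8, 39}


Set A = {1, 6, 16, 25, 35, 39}
Set B = {3, 6, 8, 39}
A △ B = (A \ B) ∪ (B \ A)
Elements in A but not B: {1, 16, 25, 35}
Elements in B but not A: {3, 8}
A △ B = {1, 3, 8, 16, 25, 35}

{1, 3, 8, 16, 25, 35}


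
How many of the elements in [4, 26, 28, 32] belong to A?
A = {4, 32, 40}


Set A = {4, 32, 40}
Candidates: [4, 26, 28, 32]
Check each candidate:
4 ∈ A, 26 ∉ A, 28 ∉ A, 32 ∈ A
Count of candidates in A: 2

2


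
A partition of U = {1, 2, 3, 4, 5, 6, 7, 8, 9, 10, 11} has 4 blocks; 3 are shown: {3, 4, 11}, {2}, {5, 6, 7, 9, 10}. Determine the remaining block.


U = {1, 2, 3, 4, 5, 6, 7, 8, 9, 10, 11}
Shown blocks: {3, 4, 11}, {2}, {5, 6, 7, 9, 10}
A partition's blocks are pairwise disjoint and cover U, so the missing block = U \ (union of shown blocks).
Union of shown blocks: {2, 3, 4, 5, 6, 7, 9, 10, 11}
Missing block = U \ (union) = {1, 8}

{1, 8}


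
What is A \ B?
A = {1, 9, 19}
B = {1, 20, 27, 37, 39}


Set A = {1, 9, 19}
Set B = {1, 20, 27, 37, 39}
A \ B includes elements in A that are not in B.
Check each element of A:
1 (in B, remove), 9 (not in B, keep), 19 (not in B, keep)
A \ B = {9, 19}

{9, 19}


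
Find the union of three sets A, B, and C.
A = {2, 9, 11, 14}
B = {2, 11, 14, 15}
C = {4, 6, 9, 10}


Set A = {2, 9, 11, 14}
Set B = {2, 11, 14, 15}
Set C = {4, 6, 9, 10}
First, A ∪ B = {2, 9, 11, 14, 15}
Then, (A ∪ B) ∪ C = {2, 4, 6, 9, 10, 11, 14, 15}

{2, 4, 6, 9, 10, 11, 14, 15}


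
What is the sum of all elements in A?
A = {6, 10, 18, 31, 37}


Set A = {6, 10, 18, 31, 37}
Sum = 6 + 10 + 18 + 31 + 37 = 102

102


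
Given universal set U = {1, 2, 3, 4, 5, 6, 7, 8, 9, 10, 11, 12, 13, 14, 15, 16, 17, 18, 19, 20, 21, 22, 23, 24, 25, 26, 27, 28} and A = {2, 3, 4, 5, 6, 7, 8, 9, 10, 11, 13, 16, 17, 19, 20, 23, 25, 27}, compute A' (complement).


Universal set U = {1, 2, 3, 4, 5, 6, 7, 8, 9, 10, 11, 12, 13, 14, 15, 16, 17, 18, 19, 20, 21, 22, 23, 24, 25, 26, 27, 28}
Set A = {2, 3, 4, 5, 6, 7, 8, 9, 10, 11, 13, 16, 17, 19, 20, 23, 25, 27}
A' = U \ A = elements in U but not in A
Checking each element of U:
1 (not in A, include), 2 (in A, exclude), 3 (in A, exclude), 4 (in A, exclude), 5 (in A, exclude), 6 (in A, exclude), 7 (in A, exclude), 8 (in A, exclude), 9 (in A, exclude), 10 (in A, exclude), 11 (in A, exclude), 12 (not in A, include), 13 (in A, exclude), 14 (not in A, include), 15 (not in A, include), 16 (in A, exclude), 17 (in A, exclude), 18 (not in A, include), 19 (in A, exclude), 20 (in A, exclude), 21 (not in A, include), 22 (not in A, include), 23 (in A, exclude), 24 (not in A, include), 25 (in A, exclude), 26 (not in A, include), 27 (in A, exclude), 28 (not in A, include)
A' = {1, 12, 14, 15, 18, 21, 22, 24, 26, 28}

{1, 12, 14, 15, 18, 21, 22, 24, 26, 28}


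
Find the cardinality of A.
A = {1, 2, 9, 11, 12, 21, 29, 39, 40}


Set A = {1, 2, 9, 11, 12, 21, 29, 39, 40}
Listing elements: 1, 2, 9, 11, 12, 21, 29, 39, 40
Counting: 9 elements
|A| = 9

9


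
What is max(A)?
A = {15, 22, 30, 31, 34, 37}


Set A = {15, 22, 30, 31, 34, 37}
Elements in ascending order: 15, 22, 30, 31, 34, 37
The largest element is 37.

37


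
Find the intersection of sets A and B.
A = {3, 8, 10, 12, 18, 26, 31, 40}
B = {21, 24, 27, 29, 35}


Set A = {3, 8, 10, 12, 18, 26, 31, 40}
Set B = {21, 24, 27, 29, 35}
A ∩ B includes only elements in both sets.
Check each element of A against B:
3 ✗, 8 ✗, 10 ✗, 12 ✗, 18 ✗, 26 ✗, 31 ✗, 40 ✗
A ∩ B = {}

{}


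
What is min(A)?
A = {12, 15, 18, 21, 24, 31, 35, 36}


Set A = {12, 15, 18, 21, 24, 31, 35, 36}
Elements in ascending order: 12, 15, 18, 21, 24, 31, 35, 36
The smallest element is 12.

12


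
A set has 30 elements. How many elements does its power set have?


The set has 30 elements.
The power set contains all possible subsets.
|P(A)| = 2^|A| = 2^30 = 1073741824

1073741824


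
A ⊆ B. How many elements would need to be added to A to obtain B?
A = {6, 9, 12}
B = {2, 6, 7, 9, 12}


Set A = {6, 9, 12}, |A| = 3
Set B = {2, 6, 7, 9, 12}, |B| = 5
Since A ⊆ B: B \ A = {2, 7}
|B| - |A| = 5 - 3 = 2

2


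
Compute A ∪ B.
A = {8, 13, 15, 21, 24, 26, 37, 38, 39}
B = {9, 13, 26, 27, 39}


Set A = {8, 13, 15, 21, 24, 26, 37, 38, 39}
Set B = {9, 13, 26, 27, 39}
A ∪ B includes all elements in either set.
Elements from A: {8, 13, 15, 21, 24, 26, 37, 38, 39}
Elements from B not already included: {9, 27}
A ∪ B = {8, 9, 13, 15, 21, 24, 26, 27, 37, 38, 39}

{8, 9, 13, 15, 21, 24, 26, 27, 37, 38, 39}


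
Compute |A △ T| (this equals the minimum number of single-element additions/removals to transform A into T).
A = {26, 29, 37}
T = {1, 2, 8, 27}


Set A = {26, 29, 37}
Set T = {1, 2, 8, 27}
Elements to remove from A (in A, not in T): {26, 29, 37} → 3 removals
Elements to add to A (in T, not in A): {1, 2, 8, 27} → 4 additions
Total edits = 3 + 4 = 7

7


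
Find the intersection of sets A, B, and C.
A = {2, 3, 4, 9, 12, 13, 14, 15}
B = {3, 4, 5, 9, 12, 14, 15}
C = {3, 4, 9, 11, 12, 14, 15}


Set A = {2, 3, 4, 9, 12, 13, 14, 15}
Set B = {3, 4, 5, 9, 12, 14, 15}
Set C = {3, 4, 9, 11, 12, 14, 15}
First, A ∩ B = {3, 4, 9, 12, 14, 15}
Then, (A ∩ B) ∩ C = {3, 4, 9, 12, 14, 15}

{3, 4, 9, 12, 14, 15}


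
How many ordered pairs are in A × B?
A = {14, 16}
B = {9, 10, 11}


Set A = {14, 16} has 2 elements.
Set B = {9, 10, 11} has 3 elements.
|A × B| = |A| × |B| = 2 × 3 = 6

6


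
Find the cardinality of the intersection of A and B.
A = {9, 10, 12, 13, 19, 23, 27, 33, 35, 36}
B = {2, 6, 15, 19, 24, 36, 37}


Set A = {9, 10, 12, 13, 19, 23, 27, 33, 35, 36}
Set B = {2, 6, 15, 19, 24, 36, 37}
A ∩ B = {19, 36}
|A ∩ B| = 2

2


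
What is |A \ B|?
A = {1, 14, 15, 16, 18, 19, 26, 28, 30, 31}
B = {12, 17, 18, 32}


Set A = {1, 14, 15, 16, 18, 19, 26, 28, 30, 31}
Set B = {12, 17, 18, 32}
A \ B = {1, 14, 15, 16, 19, 26, 28, 30, 31}
|A \ B| = 9

9


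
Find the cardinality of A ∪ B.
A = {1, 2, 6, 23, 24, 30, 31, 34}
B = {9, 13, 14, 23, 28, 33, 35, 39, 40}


Set A = {1, 2, 6, 23, 24, 30, 31, 34}, |A| = 8
Set B = {9, 13, 14, 23, 28, 33, 35, 39, 40}, |B| = 9
A ∩ B = {23}, |A ∩ B| = 1
|A ∪ B| = |A| + |B| - |A ∩ B| = 8 + 9 - 1 = 16

16


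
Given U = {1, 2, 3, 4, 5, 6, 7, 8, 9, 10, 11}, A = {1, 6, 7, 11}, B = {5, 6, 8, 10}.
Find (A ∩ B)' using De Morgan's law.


U = {1, 2, 3, 4, 5, 6, 7, 8, 9, 10, 11}
A = {1, 6, 7, 11}, B = {5, 6, 8, 10}
A ∩ B = {6}
(A ∩ B)' = U \ (A ∩ B) = {1, 2, 3, 4, 5, 7, 8, 9, 10, 11}
Verification via A' ∪ B': A' = {2, 3, 4, 5, 8, 9, 10}, B' = {1, 2, 3, 4, 7, 9, 11}
A' ∪ B' = {1, 2, 3, 4, 5, 7, 8, 9, 10, 11} ✓

{1, 2, 3, 4, 5, 7, 8, 9, 10, 11}


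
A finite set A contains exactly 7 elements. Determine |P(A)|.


The set has 7 elements.
The power set contains all possible subsets.
|P(A)| = 2^|A| = 2^7 = 128

128


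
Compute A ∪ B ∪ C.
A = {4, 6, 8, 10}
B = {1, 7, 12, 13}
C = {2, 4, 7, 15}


Set A = {4, 6, 8, 10}
Set B = {1, 7, 12, 13}
Set C = {2, 4, 7, 15}
First, A ∪ B = {1, 4, 6, 7, 8, 10, 12, 13}
Then, (A ∪ B) ∪ C = {1, 2, 4, 6, 7, 8, 10, 12, 13, 15}

{1, 2, 4, 6, 7, 8, 10, 12, 13, 15}


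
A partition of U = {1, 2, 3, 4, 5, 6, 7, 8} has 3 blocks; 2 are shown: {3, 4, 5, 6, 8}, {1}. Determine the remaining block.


U = {1, 2, 3, 4, 5, 6, 7, 8}
Shown blocks: {3, 4, 5, 6, 8}, {1}
A partition's blocks are pairwise disjoint and cover U, so the missing block = U \ (union of shown blocks).
Union of shown blocks: {1, 3, 4, 5, 6, 8}
Missing block = U \ (union) = {2, 7}

{2, 7}


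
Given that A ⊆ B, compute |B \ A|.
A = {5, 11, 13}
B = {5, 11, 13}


Set A = {5, 11, 13}, |A| = 3
Set B = {5, 11, 13}, |B| = 3
Since A ⊆ B: B \ A = {}
|B| - |A| = 3 - 3 = 0

0


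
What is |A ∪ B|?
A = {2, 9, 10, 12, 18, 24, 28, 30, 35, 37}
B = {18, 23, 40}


Set A = {2, 9, 10, 12, 18, 24, 28, 30, 35, 37}, |A| = 10
Set B = {18, 23, 40}, |B| = 3
A ∩ B = {18}, |A ∩ B| = 1
|A ∪ B| = |A| + |B| - |A ∩ B| = 10 + 3 - 1 = 12

12


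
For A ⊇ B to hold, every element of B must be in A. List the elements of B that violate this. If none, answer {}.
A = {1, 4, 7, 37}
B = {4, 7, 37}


Set A = {1, 4, 7, 37}
Set B = {4, 7, 37}
Check each element of B against A:
4 ∈ A, 7 ∈ A, 37 ∈ A
Elements of B not in A: {}

{}


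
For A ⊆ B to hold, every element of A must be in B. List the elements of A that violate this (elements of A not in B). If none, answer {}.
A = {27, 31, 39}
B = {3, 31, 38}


Set A = {27, 31, 39}
Set B = {3, 31, 38}
Check each element of A against B:
27 ∉ B (include), 31 ∈ B, 39 ∉ B (include)
Elements of A not in B: {27, 39}

{27, 39}


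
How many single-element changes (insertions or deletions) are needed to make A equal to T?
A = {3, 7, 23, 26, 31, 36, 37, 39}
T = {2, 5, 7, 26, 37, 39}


Set A = {3, 7, 23, 26, 31, 36, 37, 39}
Set T = {2, 5, 7, 26, 37, 39}
Elements to remove from A (in A, not in T): {3, 23, 31, 36} → 4 removals
Elements to add to A (in T, not in A): {2, 5} → 2 additions
Total edits = 4 + 2 = 6

6


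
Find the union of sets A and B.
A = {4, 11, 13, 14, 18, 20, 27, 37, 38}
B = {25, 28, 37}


Set A = {4, 11, 13, 14, 18, 20, 27, 37, 38}
Set B = {25, 28, 37}
A ∪ B includes all elements in either set.
Elements from A: {4, 11, 13, 14, 18, 20, 27, 37, 38}
Elements from B not already included: {25, 28}
A ∪ B = {4, 11, 13, 14, 18, 20, 25, 27, 28, 37, 38}

{4, 11, 13, 14, 18, 20, 25, 27, 28, 37, 38}


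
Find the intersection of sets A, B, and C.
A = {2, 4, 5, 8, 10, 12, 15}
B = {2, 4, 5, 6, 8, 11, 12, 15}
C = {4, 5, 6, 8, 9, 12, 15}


Set A = {2, 4, 5, 8, 10, 12, 15}
Set B = {2, 4, 5, 6, 8, 11, 12, 15}
Set C = {4, 5, 6, 8, 9, 12, 15}
First, A ∩ B = {2, 4, 5, 8, 12, 15}
Then, (A ∩ B) ∩ C = {4, 5, 8, 12, 15}

{4, 5, 8, 12, 15}


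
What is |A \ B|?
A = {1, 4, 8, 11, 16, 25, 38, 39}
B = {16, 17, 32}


Set A = {1, 4, 8, 11, 16, 25, 38, 39}
Set B = {16, 17, 32}
A \ B = {1, 4, 8, 11, 25, 38, 39}
|A \ B| = 7

7


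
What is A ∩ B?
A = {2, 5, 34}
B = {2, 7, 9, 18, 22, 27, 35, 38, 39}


Set A = {2, 5, 34}
Set B = {2, 7, 9, 18, 22, 27, 35, 38, 39}
A ∩ B includes only elements in both sets.
Check each element of A against B:
2 ✓, 5 ✗, 34 ✗
A ∩ B = {2}

{2}


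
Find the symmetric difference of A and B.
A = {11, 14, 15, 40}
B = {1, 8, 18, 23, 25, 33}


Set A = {11, 14, 15, 40}
Set B = {1, 8, 18, 23, 25, 33}
A △ B = (A \ B) ∪ (B \ A)
Elements in A but not B: {11, 14, 15, 40}
Elements in B but not A: {1, 8, 18, 23, 25, 33}
A △ B = {1, 8, 11, 14, 15, 18, 23, 25, 33, 40}

{1, 8, 11, 14, 15, 18, 23, 25, 33, 40}


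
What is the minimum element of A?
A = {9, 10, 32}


Set A = {9, 10, 32}
Elements in ascending order: 9, 10, 32
The smallest element is 9.

9


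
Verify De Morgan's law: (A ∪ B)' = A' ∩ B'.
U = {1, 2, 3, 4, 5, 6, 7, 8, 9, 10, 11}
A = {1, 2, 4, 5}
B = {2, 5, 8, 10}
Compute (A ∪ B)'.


U = {1, 2, 3, 4, 5, 6, 7, 8, 9, 10, 11}
A = {1, 2, 4, 5}, B = {2, 5, 8, 10}
A ∪ B = {1, 2, 4, 5, 8, 10}
(A ∪ B)' = U \ (A ∪ B) = {3, 6, 7, 9, 11}
Verification via A' ∩ B': A' = {3, 6, 7, 8, 9, 10, 11}, B' = {1, 3, 4, 6, 7, 9, 11}
A' ∩ B' = {3, 6, 7, 9, 11} ✓

{3, 6, 7, 9, 11}


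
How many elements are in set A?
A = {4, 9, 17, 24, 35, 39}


Set A = {4, 9, 17, 24, 35, 39}
Listing elements: 4, 9, 17, 24, 35, 39
Counting: 6 elements
|A| = 6

6


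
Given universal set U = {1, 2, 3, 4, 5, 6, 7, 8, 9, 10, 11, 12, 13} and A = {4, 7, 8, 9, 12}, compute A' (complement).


Universal set U = {1, 2, 3, 4, 5, 6, 7, 8, 9, 10, 11, 12, 13}
Set A = {4, 7, 8, 9, 12}
A' = U \ A = elements in U but not in A
Checking each element of U:
1 (not in A, include), 2 (not in A, include), 3 (not in A, include), 4 (in A, exclude), 5 (not in A, include), 6 (not in A, include), 7 (in A, exclude), 8 (in A, exclude), 9 (in A, exclude), 10 (not in A, include), 11 (not in A, include), 12 (in A, exclude), 13 (not in A, include)
A' = {1, 2, 3, 5, 6, 10, 11, 13}

{1, 2, 3, 5, 6, 10, 11, 13}


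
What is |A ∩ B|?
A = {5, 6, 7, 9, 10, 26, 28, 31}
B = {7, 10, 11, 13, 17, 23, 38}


Set A = {5, 6, 7, 9, 10, 26, 28, 31}
Set B = {7, 10, 11, 13, 17, 23, 38}
A ∩ B = {7, 10}
|A ∩ B| = 2

2


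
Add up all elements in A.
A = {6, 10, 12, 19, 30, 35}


Set A = {6, 10, 12, 19, 30, 35}
Sum = 6 + 10 + 12 + 19 + 30 + 35 = 112

112


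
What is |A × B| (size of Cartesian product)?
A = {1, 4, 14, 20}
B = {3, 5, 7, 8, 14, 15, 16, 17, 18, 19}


Set A = {1, 4, 14, 20} has 4 elements.
Set B = {3, 5, 7, 8, 14, 15, 16, 17, 18, 19} has 10 elements.
|A × B| = |A| × |B| = 4 × 10 = 40

40


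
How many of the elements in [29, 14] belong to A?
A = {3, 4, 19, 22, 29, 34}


Set A = {3, 4, 19, 22, 29, 34}
Candidates: [29, 14]
Check each candidate:
29 ∈ A, 14 ∉ A
Count of candidates in A: 1

1


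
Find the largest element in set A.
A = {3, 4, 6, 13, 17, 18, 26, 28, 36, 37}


Set A = {3, 4, 6, 13, 17, 18, 26, 28, 36, 37}
Elements in ascending order: 3, 4, 6, 13, 17, 18, 26, 28, 36, 37
The largest element is 37.

37


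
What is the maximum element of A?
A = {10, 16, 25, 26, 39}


Set A = {10, 16, 25, 26, 39}
Elements in ascending order: 10, 16, 25, 26, 39
The largest element is 39.

39


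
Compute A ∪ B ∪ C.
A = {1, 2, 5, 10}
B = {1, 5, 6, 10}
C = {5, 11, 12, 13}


Set A = {1, 2, 5, 10}
Set B = {1, 5, 6, 10}
Set C = {5, 11, 12, 13}
First, A ∪ B = {1, 2, 5, 6, 10}
Then, (A ∪ B) ∪ C = {1, 2, 5, 6, 10, 11, 12, 13}

{1, 2, 5, 6, 10, 11, 12, 13}


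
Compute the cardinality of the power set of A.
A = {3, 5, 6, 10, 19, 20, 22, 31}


Set A = {3, 5, 6, 10, 19, 20, 22, 31}
|A| = 8
The power set P(A) contains all subsets of A.
|P(A)| = 2^|A| = 2^8 = 256

256


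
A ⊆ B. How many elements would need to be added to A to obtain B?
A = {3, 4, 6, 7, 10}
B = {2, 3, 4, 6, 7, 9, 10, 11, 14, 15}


Set A = {3, 4, 6, 7, 10}, |A| = 5
Set B = {2, 3, 4, 6, 7, 9, 10, 11, 14, 15}, |B| = 10
Since A ⊆ B: B \ A = {2, 9, 11, 14, 15}
|B| - |A| = 10 - 5 = 5

5


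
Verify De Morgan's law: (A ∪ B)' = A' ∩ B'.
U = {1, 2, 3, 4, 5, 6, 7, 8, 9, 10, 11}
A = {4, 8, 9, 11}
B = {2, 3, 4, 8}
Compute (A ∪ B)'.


U = {1, 2, 3, 4, 5, 6, 7, 8, 9, 10, 11}
A = {4, 8, 9, 11}, B = {2, 3, 4, 8}
A ∪ B = {2, 3, 4, 8, 9, 11}
(A ∪ B)' = U \ (A ∪ B) = {1, 5, 6, 7, 10}
Verification via A' ∩ B': A' = {1, 2, 3, 5, 6, 7, 10}, B' = {1, 5, 6, 7, 9, 10, 11}
A' ∩ B' = {1, 5, 6, 7, 10} ✓

{1, 5, 6, 7, 10}


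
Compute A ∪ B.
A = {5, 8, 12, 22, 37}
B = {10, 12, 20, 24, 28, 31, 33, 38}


Set A = {5, 8, 12, 22, 37}
Set B = {10, 12, 20, 24, 28, 31, 33, 38}
A ∪ B includes all elements in either set.
Elements from A: {5, 8, 12, 22, 37}
Elements from B not already included: {10, 20, 24, 28, 31, 33, 38}
A ∪ B = {5, 8, 10, 12, 20, 22, 24, 28, 31, 33, 37, 38}

{5, 8, 10, 12, 20, 22, 24, 28, 31, 33, 37, 38}


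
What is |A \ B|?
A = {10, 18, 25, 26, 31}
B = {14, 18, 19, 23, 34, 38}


Set A = {10, 18, 25, 26, 31}
Set B = {14, 18, 19, 23, 34, 38}
A \ B = {10, 25, 26, 31}
|A \ B| = 4

4


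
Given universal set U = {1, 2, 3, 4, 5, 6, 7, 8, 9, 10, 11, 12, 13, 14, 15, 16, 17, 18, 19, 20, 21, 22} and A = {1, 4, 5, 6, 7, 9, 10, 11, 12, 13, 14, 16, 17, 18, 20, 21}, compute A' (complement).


Universal set U = {1, 2, 3, 4, 5, 6, 7, 8, 9, 10, 11, 12, 13, 14, 15, 16, 17, 18, 19, 20, 21, 22}
Set A = {1, 4, 5, 6, 7, 9, 10, 11, 12, 13, 14, 16, 17, 18, 20, 21}
A' = U \ A = elements in U but not in A
Checking each element of U:
1 (in A, exclude), 2 (not in A, include), 3 (not in A, include), 4 (in A, exclude), 5 (in A, exclude), 6 (in A, exclude), 7 (in A, exclude), 8 (not in A, include), 9 (in A, exclude), 10 (in A, exclude), 11 (in A, exclude), 12 (in A, exclude), 13 (in A, exclude), 14 (in A, exclude), 15 (not in A, include), 16 (in A, exclude), 17 (in A, exclude), 18 (in A, exclude), 19 (not in A, include), 20 (in A, exclude), 21 (in A, exclude), 22 (not in A, include)
A' = {2, 3, 8, 15, 19, 22}

{2, 3, 8, 15, 19, 22}


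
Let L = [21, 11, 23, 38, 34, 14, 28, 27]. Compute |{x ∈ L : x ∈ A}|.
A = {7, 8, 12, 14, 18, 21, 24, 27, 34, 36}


Set A = {7, 8, 12, 14, 18, 21, 24, 27, 34, 36}
Candidates: [21, 11, 23, 38, 34, 14, 28, 27]
Check each candidate:
21 ∈ A, 11 ∉ A, 23 ∉ A, 38 ∉ A, 34 ∈ A, 14 ∈ A, 28 ∉ A, 27 ∈ A
Count of candidates in A: 4

4


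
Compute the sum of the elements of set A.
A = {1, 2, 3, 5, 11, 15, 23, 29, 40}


Set A = {1, 2, 3, 5, 11, 15, 23, 29, 40}
Sum = 1 + 2 + 3 + 5 + 11 + 15 + 23 + 29 + 40 = 129

129


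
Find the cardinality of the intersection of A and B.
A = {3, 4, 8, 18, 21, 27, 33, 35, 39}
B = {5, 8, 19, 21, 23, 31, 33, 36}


Set A = {3, 4, 8, 18, 21, 27, 33, 35, 39}
Set B = {5, 8, 19, 21, 23, 31, 33, 36}
A ∩ B = {8, 21, 33}
|A ∩ B| = 3

3


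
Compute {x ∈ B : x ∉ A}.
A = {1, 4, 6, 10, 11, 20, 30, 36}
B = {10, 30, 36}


Set A = {1, 4, 6, 10, 11, 20, 30, 36}
Set B = {10, 30, 36}
Check each element of B against A:
10 ∈ A, 30 ∈ A, 36 ∈ A
Elements of B not in A: {}

{}


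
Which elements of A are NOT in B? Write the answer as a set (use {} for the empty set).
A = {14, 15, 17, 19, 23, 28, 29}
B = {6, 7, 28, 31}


Set A = {14, 15, 17, 19, 23, 28, 29}
Set B = {6, 7, 28, 31}
Check each element of A against B:
14 ∉ B (include), 15 ∉ B (include), 17 ∉ B (include), 19 ∉ B (include), 23 ∉ B (include), 28 ∈ B, 29 ∉ B (include)
Elements of A not in B: {14, 15, 17, 19, 23, 29}

{14, 15, 17, 19, 23, 29}


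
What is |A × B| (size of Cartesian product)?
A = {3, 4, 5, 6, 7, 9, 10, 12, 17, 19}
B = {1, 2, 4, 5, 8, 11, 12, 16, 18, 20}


Set A = {3, 4, 5, 6, 7, 9, 10, 12, 17, 19} has 10 elements.
Set B = {1, 2, 4, 5, 8, 11, 12, 16, 18, 20} has 10 elements.
|A × B| = |A| × |B| = 10 × 10 = 100

100


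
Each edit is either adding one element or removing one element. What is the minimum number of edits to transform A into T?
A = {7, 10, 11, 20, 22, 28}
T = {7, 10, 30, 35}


Set A = {7, 10, 11, 20, 22, 28}
Set T = {7, 10, 30, 35}
Elements to remove from A (in A, not in T): {11, 20, 22, 28} → 4 removals
Elements to add to A (in T, not in A): {30, 35} → 2 additions
Total edits = 4 + 2 = 6

6


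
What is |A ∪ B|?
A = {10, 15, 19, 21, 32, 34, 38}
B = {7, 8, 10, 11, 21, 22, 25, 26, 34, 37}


Set A = {10, 15, 19, 21, 32, 34, 38}, |A| = 7
Set B = {7, 8, 10, 11, 21, 22, 25, 26, 34, 37}, |B| = 10
A ∩ B = {10, 21, 34}, |A ∩ B| = 3
|A ∪ B| = |A| + |B| - |A ∩ B| = 7 + 10 - 3 = 14

14


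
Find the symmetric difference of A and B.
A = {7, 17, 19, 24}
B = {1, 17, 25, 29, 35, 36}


Set A = {7, 17, 19, 24}
Set B = {1, 17, 25, 29, 35, 36}
A △ B = (A \ B) ∪ (B \ A)
Elements in A but not B: {7, 19, 24}
Elements in B but not A: {1, 25, 29, 35, 36}
A △ B = {1, 7, 19, 24, 25, 29, 35, 36}

{1, 7, 19, 24, 25, 29, 35, 36}


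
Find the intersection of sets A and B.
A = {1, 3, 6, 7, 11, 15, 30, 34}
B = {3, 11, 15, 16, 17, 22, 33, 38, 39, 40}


Set A = {1, 3, 6, 7, 11, 15, 30, 34}
Set B = {3, 11, 15, 16, 17, 22, 33, 38, 39, 40}
A ∩ B includes only elements in both sets.
Check each element of A against B:
1 ✗, 3 ✓, 6 ✗, 7 ✗, 11 ✓, 15 ✓, 30 ✗, 34 ✗
A ∩ B = {3, 11, 15}

{3, 11, 15}


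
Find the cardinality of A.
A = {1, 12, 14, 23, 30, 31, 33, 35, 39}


Set A = {1, 12, 14, 23, 30, 31, 33, 35, 39}
Listing elements: 1, 12, 14, 23, 30, 31, 33, 35, 39
Counting: 9 elements
|A| = 9

9


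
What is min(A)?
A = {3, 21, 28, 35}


Set A = {3, 21, 28, 35}
Elements in ascending order: 3, 21, 28, 35
The smallest element is 3.

3


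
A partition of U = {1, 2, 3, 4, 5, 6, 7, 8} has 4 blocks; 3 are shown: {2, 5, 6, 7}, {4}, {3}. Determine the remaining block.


U = {1, 2, 3, 4, 5, 6, 7, 8}
Shown blocks: {2, 5, 6, 7}, {4}, {3}
A partition's blocks are pairwise disjoint and cover U, so the missing block = U \ (union of shown blocks).
Union of shown blocks: {2, 3, 4, 5, 6, 7}
Missing block = U \ (union) = {1, 8}

{1, 8}


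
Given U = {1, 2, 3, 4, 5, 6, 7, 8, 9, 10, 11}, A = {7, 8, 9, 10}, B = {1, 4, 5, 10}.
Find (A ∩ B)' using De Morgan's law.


U = {1, 2, 3, 4, 5, 6, 7, 8, 9, 10, 11}
A = {7, 8, 9, 10}, B = {1, 4, 5, 10}
A ∩ B = {10}
(A ∩ B)' = U \ (A ∩ B) = {1, 2, 3, 4, 5, 6, 7, 8, 9, 11}
Verification via A' ∪ B': A' = {1, 2, 3, 4, 5, 6, 11}, B' = {2, 3, 6, 7, 8, 9, 11}
A' ∪ B' = {1, 2, 3, 4, 5, 6, 7, 8, 9, 11} ✓

{1, 2, 3, 4, 5, 6, 7, 8, 9, 11}


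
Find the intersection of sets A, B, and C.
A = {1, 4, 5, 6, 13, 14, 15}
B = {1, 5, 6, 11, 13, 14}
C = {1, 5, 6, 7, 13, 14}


Set A = {1, 4, 5, 6, 13, 14, 15}
Set B = {1, 5, 6, 11, 13, 14}
Set C = {1, 5, 6, 7, 13, 14}
First, A ∩ B = {1, 5, 6, 13, 14}
Then, (A ∩ B) ∩ C = {1, 5, 6, 13, 14}

{1, 5, 6, 13, 14}


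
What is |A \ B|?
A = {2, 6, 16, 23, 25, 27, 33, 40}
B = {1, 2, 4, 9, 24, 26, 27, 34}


Set A = {2, 6, 16, 23, 25, 27, 33, 40}
Set B = {1, 2, 4, 9, 24, 26, 27, 34}
A \ B = {6, 16, 23, 25, 33, 40}
|A \ B| = 6

6


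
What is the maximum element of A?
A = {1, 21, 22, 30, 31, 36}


Set A = {1, 21, 22, 30, 31, 36}
Elements in ascending order: 1, 21, 22, 30, 31, 36
The largest element is 36.

36


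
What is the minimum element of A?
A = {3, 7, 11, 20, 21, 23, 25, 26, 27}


Set A = {3, 7, 11, 20, 21, 23, 25, 26, 27}
Elements in ascending order: 3, 7, 11, 20, 21, 23, 25, 26, 27
The smallest element is 3.

3


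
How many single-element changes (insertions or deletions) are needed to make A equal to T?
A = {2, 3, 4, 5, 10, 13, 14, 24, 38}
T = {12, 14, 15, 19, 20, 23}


Set A = {2, 3, 4, 5, 10, 13, 14, 24, 38}
Set T = {12, 14, 15, 19, 20, 23}
Elements to remove from A (in A, not in T): {2, 3, 4, 5, 10, 13, 24, 38} → 8 removals
Elements to add to A (in T, not in A): {12, 15, 19, 20, 23} → 5 additions
Total edits = 8 + 5 = 13

13


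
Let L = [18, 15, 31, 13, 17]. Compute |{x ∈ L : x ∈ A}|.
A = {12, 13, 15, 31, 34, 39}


Set A = {12, 13, 15, 31, 34, 39}
Candidates: [18, 15, 31, 13, 17]
Check each candidate:
18 ∉ A, 15 ∈ A, 31 ∈ A, 13 ∈ A, 17 ∉ A
Count of candidates in A: 3

3


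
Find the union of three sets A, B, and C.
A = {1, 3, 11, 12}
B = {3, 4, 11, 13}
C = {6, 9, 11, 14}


Set A = {1, 3, 11, 12}
Set B = {3, 4, 11, 13}
Set C = {6, 9, 11, 14}
First, A ∪ B = {1, 3, 4, 11, 12, 13}
Then, (A ∪ B) ∪ C = {1, 3, 4, 6, 9, 11, 12, 13, 14}

{1, 3, 4, 6, 9, 11, 12, 13, 14}


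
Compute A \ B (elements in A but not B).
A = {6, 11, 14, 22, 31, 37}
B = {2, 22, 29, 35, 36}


Set A = {6, 11, 14, 22, 31, 37}
Set B = {2, 22, 29, 35, 36}
A \ B includes elements in A that are not in B.
Check each element of A:
6 (not in B, keep), 11 (not in B, keep), 14 (not in B, keep), 22 (in B, remove), 31 (not in B, keep), 37 (not in B, keep)
A \ B = {6, 11, 14, 31, 37}

{6, 11, 14, 31, 37}


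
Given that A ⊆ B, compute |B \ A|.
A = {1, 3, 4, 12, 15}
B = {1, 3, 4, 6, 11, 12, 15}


Set A = {1, 3, 4, 12, 15}, |A| = 5
Set B = {1, 3, 4, 6, 11, 12, 15}, |B| = 7
Since A ⊆ B: B \ A = {6, 11}
|B| - |A| = 7 - 5 = 2

2


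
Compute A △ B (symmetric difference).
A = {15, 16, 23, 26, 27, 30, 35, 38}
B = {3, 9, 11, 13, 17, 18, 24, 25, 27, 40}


Set A = {15, 16, 23, 26, 27, 30, 35, 38}
Set B = {3, 9, 11, 13, 17, 18, 24, 25, 27, 40}
A △ B = (A \ B) ∪ (B \ A)
Elements in A but not B: {15, 16, 23, 26, 30, 35, 38}
Elements in B but not A: {3, 9, 11, 13, 17, 18, 24, 25, 40}
A △ B = {3, 9, 11, 13, 15, 16, 17, 18, 23, 24, 25, 26, 30, 35, 38, 40}

{3, 9, 11, 13, 15, 16, 17, 18, 23, 24, 25, 26, 30, 35, 38, 40}


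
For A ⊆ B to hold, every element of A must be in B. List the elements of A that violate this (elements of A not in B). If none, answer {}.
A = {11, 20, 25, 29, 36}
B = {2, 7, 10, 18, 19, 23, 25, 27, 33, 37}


Set A = {11, 20, 25, 29, 36}
Set B = {2, 7, 10, 18, 19, 23, 25, 27, 33, 37}
Check each element of A against B:
11 ∉ B (include), 20 ∉ B (include), 25 ∈ B, 29 ∉ B (include), 36 ∉ B (include)
Elements of A not in B: {11, 20, 29, 36}

{11, 20, 29, 36}


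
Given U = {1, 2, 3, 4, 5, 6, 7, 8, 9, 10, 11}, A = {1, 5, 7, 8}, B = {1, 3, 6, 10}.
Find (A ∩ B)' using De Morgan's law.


U = {1, 2, 3, 4, 5, 6, 7, 8, 9, 10, 11}
A = {1, 5, 7, 8}, B = {1, 3, 6, 10}
A ∩ B = {1}
(A ∩ B)' = U \ (A ∩ B) = {2, 3, 4, 5, 6, 7, 8, 9, 10, 11}
Verification via A' ∪ B': A' = {2, 3, 4, 6, 9, 10, 11}, B' = {2, 4, 5, 7, 8, 9, 11}
A' ∪ B' = {2, 3, 4, 5, 6, 7, 8, 9, 10, 11} ✓

{2, 3, 4, 5, 6, 7, 8, 9, 10, 11}


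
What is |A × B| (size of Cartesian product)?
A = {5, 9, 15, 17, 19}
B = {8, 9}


Set A = {5, 9, 15, 17, 19} has 5 elements.
Set B = {8, 9} has 2 elements.
|A × B| = |A| × |B| = 5 × 2 = 10

10


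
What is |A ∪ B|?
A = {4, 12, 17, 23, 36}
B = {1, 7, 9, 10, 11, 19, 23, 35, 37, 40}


Set A = {4, 12, 17, 23, 36}, |A| = 5
Set B = {1, 7, 9, 10, 11, 19, 23, 35, 37, 40}, |B| = 10
A ∩ B = {23}, |A ∩ B| = 1
|A ∪ B| = |A| + |B| - |A ∩ B| = 5 + 10 - 1 = 14

14


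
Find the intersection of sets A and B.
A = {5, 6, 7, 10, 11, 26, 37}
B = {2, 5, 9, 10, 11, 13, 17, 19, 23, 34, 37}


Set A = {5, 6, 7, 10, 11, 26, 37}
Set B = {2, 5, 9, 10, 11, 13, 17, 19, 23, 34, 37}
A ∩ B includes only elements in both sets.
Check each element of A against B:
5 ✓, 6 ✗, 7 ✗, 10 ✓, 11 ✓, 26 ✗, 37 ✓
A ∩ B = {5, 10, 11, 37}

{5, 10, 11, 37}


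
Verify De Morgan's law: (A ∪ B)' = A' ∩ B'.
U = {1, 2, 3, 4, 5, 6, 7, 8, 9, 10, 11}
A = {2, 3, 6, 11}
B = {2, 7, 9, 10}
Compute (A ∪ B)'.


U = {1, 2, 3, 4, 5, 6, 7, 8, 9, 10, 11}
A = {2, 3, 6, 11}, B = {2, 7, 9, 10}
A ∪ B = {2, 3, 6, 7, 9, 10, 11}
(A ∪ B)' = U \ (A ∪ B) = {1, 4, 5, 8}
Verification via A' ∩ B': A' = {1, 4, 5, 7, 8, 9, 10}, B' = {1, 3, 4, 5, 6, 8, 11}
A' ∩ B' = {1, 4, 5, 8} ✓

{1, 4, 5, 8}


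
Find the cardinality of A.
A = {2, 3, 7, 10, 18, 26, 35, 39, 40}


Set A = {2, 3, 7, 10, 18, 26, 35, 39, 40}
Listing elements: 2, 3, 7, 10, 18, 26, 35, 39, 40
Counting: 9 elements
|A| = 9

9


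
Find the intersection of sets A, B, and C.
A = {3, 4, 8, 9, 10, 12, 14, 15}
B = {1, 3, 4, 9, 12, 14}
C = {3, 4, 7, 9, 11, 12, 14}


Set A = {3, 4, 8, 9, 10, 12, 14, 15}
Set B = {1, 3, 4, 9, 12, 14}
Set C = {3, 4, 7, 9, 11, 12, 14}
First, A ∩ B = {3, 4, 9, 12, 14}
Then, (A ∩ B) ∩ C = {3, 4, 9, 12, 14}

{3, 4, 9, 12, 14}


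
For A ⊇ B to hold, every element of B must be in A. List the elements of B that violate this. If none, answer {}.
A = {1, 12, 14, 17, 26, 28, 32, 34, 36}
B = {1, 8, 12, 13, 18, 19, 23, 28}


Set A = {1, 12, 14, 17, 26, 28, 32, 34, 36}
Set B = {1, 8, 12, 13, 18, 19, 23, 28}
Check each element of B against A:
1 ∈ A, 8 ∉ A (include), 12 ∈ A, 13 ∉ A (include), 18 ∉ A (include), 19 ∉ A (include), 23 ∉ A (include), 28 ∈ A
Elements of B not in A: {8, 13, 18, 19, 23}

{8, 13, 18, 19, 23}


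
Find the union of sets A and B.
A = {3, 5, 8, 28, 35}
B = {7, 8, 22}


Set A = {3, 5, 8, 28, 35}
Set B = {7, 8, 22}
A ∪ B includes all elements in either set.
Elements from A: {3, 5, 8, 28, 35}
Elements from B not already included: {7, 22}
A ∪ B = {3, 5, 7, 8, 22, 28, 35}

{3, 5, 7, 8, 22, 28, 35}


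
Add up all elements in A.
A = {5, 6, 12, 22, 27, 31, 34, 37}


Set A = {5, 6, 12, 22, 27, 31, 34, 37}
Sum = 5 + 6 + 12 + 22 + 27 + 31 + 34 + 37 = 174

174


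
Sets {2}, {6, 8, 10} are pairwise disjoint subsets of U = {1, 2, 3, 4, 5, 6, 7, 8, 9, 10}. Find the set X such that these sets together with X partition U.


U = {1, 2, 3, 4, 5, 6, 7, 8, 9, 10}
Shown blocks: {2}, {6, 8, 10}
A partition's blocks are pairwise disjoint and cover U, so the missing block = U \ (union of shown blocks).
Union of shown blocks: {2, 6, 8, 10}
Missing block = U \ (union) = {1, 3, 4, 5, 7, 9}

{1, 3, 4, 5, 7, 9}


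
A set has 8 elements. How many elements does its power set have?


The set has 8 elements.
The power set contains all possible subsets.
|P(A)| = 2^|A| = 2^8 = 256

256


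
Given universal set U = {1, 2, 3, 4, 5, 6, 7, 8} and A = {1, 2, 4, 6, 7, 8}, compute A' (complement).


Universal set U = {1, 2, 3, 4, 5, 6, 7, 8}
Set A = {1, 2, 4, 6, 7, 8}
A' = U \ A = elements in U but not in A
Checking each element of U:
1 (in A, exclude), 2 (in A, exclude), 3 (not in A, include), 4 (in A, exclude), 5 (not in A, include), 6 (in A, exclude), 7 (in A, exclude), 8 (in A, exclude)
A' = {3, 5}

{3, 5}


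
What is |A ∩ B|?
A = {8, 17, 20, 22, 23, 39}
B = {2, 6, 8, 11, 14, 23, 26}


Set A = {8, 17, 20, 22, 23, 39}
Set B = {2, 6, 8, 11, 14, 23, 26}
A ∩ B = {8, 23}
|A ∩ B| = 2

2


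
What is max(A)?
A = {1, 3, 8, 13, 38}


Set A = {1, 3, 8, 13, 38}
Elements in ascending order: 1, 3, 8, 13, 38
The largest element is 38.

38


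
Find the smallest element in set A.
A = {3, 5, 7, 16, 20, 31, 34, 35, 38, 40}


Set A = {3, 5, 7, 16, 20, 31, 34, 35, 38, 40}
Elements in ascending order: 3, 5, 7, 16, 20, 31, 34, 35, 38, 40
The smallest element is 3.

3


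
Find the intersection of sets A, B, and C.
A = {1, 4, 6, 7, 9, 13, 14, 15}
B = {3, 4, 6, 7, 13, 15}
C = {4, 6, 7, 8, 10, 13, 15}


Set A = {1, 4, 6, 7, 9, 13, 14, 15}
Set B = {3, 4, 6, 7, 13, 15}
Set C = {4, 6, 7, 8, 10, 13, 15}
First, A ∩ B = {4, 6, 7, 13, 15}
Then, (A ∩ B) ∩ C = {4, 6, 7, 13, 15}

{4, 6, 7, 13, 15}


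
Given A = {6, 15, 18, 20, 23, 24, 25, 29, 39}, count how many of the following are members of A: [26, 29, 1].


Set A = {6, 15, 18, 20, 23, 24, 25, 29, 39}
Candidates: [26, 29, 1]
Check each candidate:
26 ∉ A, 29 ∈ A, 1 ∉ A
Count of candidates in A: 1

1


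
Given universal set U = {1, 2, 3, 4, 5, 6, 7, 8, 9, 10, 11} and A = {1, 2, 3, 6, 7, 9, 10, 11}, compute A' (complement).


Universal set U = {1, 2, 3, 4, 5, 6, 7, 8, 9, 10, 11}
Set A = {1, 2, 3, 6, 7, 9, 10, 11}
A' = U \ A = elements in U but not in A
Checking each element of U:
1 (in A, exclude), 2 (in A, exclude), 3 (in A, exclude), 4 (not in A, include), 5 (not in A, include), 6 (in A, exclude), 7 (in A, exclude), 8 (not in A, include), 9 (in A, exclude), 10 (in A, exclude), 11 (in A, exclude)
A' = {4, 5, 8}

{4, 5, 8}
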